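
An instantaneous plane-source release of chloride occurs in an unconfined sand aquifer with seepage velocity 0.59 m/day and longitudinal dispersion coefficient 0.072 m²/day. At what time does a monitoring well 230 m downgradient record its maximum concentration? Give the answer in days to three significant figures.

For the 1D instantaneous-source solution, setting ∂C/∂t = 0 at fixed x gives v²t² + 2Dt − x² = 0, so t = (√(D² + v²x²) − D)/v².
√(D² + v²x²) = √(0.072² + 0.59² × 230²) = 135.7; v² = 0.3481.
t = (135.7 − 0.072)/0.3481 = 390 days (vs. the pure-advection estimate x/v = 390 d).

390 days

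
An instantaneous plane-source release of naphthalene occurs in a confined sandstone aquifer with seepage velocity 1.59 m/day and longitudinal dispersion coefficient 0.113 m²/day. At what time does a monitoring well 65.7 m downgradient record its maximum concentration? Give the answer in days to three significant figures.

For the 1D instantaneous-source solution, setting ∂C/∂t = 0 at fixed x gives v²t² + 2Dt − x² = 0, so t = (√(D² + v²x²) − D)/v².
√(D² + v²x²) = √(0.113² + 1.59² × 65.7²) = 104.5; v² = 2.5281.
t = (104.5 − 0.113)/2.5281 = 41.3 days (vs. the pure-advection estimate x/v = 41.3 d).

41.3 days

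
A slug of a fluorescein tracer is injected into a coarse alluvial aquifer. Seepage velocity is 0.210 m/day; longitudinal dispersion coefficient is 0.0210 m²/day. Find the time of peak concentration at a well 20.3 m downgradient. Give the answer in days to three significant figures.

For the 1D instantaneous-source solution, setting ∂C/∂t = 0 at fixed x gives v²t² + 2Dt − x² = 0, so t = (√(D² + v²x²) − D)/v².
√(D² + v²x²) = √(0.0210² + 0.210² × 20.3²) = 4.263; v² = 0.0441.
t = (4.263 − 0.0210)/0.0441 = 96.2 days (vs. the pure-advection estimate x/v = 96.7 d).

96.2 days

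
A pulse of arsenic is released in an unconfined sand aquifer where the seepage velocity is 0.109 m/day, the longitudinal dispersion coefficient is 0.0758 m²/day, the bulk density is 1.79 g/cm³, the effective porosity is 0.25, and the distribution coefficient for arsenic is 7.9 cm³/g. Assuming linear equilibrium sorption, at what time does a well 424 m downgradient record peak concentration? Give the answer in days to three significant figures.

224000 days

Retardation factor R = 1 + ρ_b·K_d/n = 1 + 1.79 × 7.9/0.25 = 57.56.
Sorption retards both mechanisms: v_R = v/R = 0.001894 m/day, D_R = D/R = 0.001317 m²/day.
Peak time from v_R²t² + 2D_R t − x² = 0: t = (√(D_R² + v_R²x²) − D_R)/v_R².
√(D_R² + v_R²x²) = √(0.001317² + 0.001894² × 424²) = 0.8031; v_R² = 3.587e-06.
t = (0.8031 − 0.001317)/3.587e-06 = 224000 days.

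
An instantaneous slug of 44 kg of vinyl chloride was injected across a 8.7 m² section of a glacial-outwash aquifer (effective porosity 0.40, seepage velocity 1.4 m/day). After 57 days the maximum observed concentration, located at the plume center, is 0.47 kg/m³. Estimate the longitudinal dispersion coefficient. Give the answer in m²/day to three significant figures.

1.01 m²/day

At the plume center C_max = M/(n_e·A·√(4πDt)), so D = M²/(4πt·(n_e·A·C_max)²).
n_e·A·C_max = 0.40 × 8.7 × 0.47 = 1.636 kg/m.
D = 44²/(4π × 57 × 1.636²) = 1.01 m²/day.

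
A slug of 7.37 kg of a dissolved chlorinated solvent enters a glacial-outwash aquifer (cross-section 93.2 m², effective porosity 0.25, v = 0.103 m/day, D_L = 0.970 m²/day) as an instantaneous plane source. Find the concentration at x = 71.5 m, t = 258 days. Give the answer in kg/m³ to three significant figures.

For an instantaneous plane source, C(x,t) = M/(n_e·A·√(4πDt)) · exp(−(x−vt)²/(4Dt)), with n_e·A the pore (flow) area.
Plume center vt = 0.103 × 258 = 26.574 m, so the well at 71.5 m is 44.926 m downgradient of the peak.
√(4πDt) = 56.08 m, giving peak height M/(n_e·A·√(4πDt)) = 7.37/(0.25 × 93.2 × 56.08) = 0.005640 kg/m³.
(x−vt)²/(4Dt) = (44.926)²/(4 × 0.970 × 258) = 2.016; exp(−2.016) = 0.1332.
C = 0.005640 × 0.1332 = 0.000751 kg/m³.

0.000751 kg/m³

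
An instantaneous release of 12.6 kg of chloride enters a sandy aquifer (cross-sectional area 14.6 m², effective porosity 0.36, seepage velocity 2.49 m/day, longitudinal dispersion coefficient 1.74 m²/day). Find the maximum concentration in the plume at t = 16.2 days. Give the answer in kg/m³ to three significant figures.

0.127 kg/m³

The peak of an instantaneous 1D plume sits at x = vt; there the Gaussian factor is 1 and C_max = M/(n_e·A·√(4πDt)), where n_e·A is the pore area the mass is dissolved in.
√(4πDt) = √(4π × 1.74 × 16.2) = 18.82 m, so C_max = 12.6/(0.36 × 14.6 × 18.82) = 0.127 kg/m³.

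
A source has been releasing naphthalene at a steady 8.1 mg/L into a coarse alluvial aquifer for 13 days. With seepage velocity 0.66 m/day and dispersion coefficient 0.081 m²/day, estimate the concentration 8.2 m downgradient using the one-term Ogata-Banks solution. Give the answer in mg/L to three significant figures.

4.89 mg/L

For a continuous step input, C/C₀ ≈ ½·erfc((x−vt)/(2√(Dt))).
vt = 0.66 × 13 = 8.58 m and 2√(Dt) = 2√(0.081 × 13) = 2.052 m.
Argument (x−vt)/(2√(Dt)) = (8.2 − 8.58)/2.052 = -0.1852; ½·erfc(-0.1852) = 0.6033.
C = 8.1 × 0.6033 = 4.89 mg/L.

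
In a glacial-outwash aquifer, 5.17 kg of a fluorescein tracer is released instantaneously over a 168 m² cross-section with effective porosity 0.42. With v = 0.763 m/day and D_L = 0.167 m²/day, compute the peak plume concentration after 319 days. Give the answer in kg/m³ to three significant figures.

0.00283 kg/m³

The peak of an instantaneous 1D plume sits at x = vt; there the Gaussian factor is 1 and C_max = M/(n_e·A·√(4πDt)), where n_e·A is the pore area the mass is dissolved in.
√(4πDt) = √(4π × 0.167 × 319) = 25.87 m, so C_max = 5.17/(0.42 × 168 × 25.87) = 0.00283 kg/m³.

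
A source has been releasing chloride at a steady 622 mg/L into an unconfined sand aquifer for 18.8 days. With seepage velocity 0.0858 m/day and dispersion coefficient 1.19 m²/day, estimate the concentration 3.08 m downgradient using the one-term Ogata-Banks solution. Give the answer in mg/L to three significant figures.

257 mg/L

For a continuous step input, C/C₀ ≈ ½·erfc((x−vt)/(2√(Dt))).
vt = 0.0858 × 18.8 = 1.61304 m and 2√(Dt) = 2√(1.19 × 18.8) = 9.460 m.
Argument (x−vt)/(2√(Dt)) = (3.08 − 1.61304)/9.460 = 0.1551; ½·erfc(0.1551) = 0.4132.
C = 622 × 0.4132 = 257 mg/L.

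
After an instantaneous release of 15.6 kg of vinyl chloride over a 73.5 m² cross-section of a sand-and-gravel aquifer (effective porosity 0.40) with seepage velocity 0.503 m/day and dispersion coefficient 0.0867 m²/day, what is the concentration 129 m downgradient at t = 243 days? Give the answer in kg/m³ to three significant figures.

For an instantaneous plane source, C(x,t) = M/(n_e·A·√(4πDt)) · exp(−(x−vt)²/(4Dt)), with n_e·A the pore (flow) area.
Plume center vt = 0.503 × 243 = 122.229 m, so the well at 129 m is 6.771 m downgradient of the peak.
√(4πDt) = 16.27 m, giving peak height M/(n_e·A·√(4πDt)) = 15.6/(0.40 × 73.5 × 16.27) = 0.03261 kg/m³.
(x−vt)²/(4Dt) = (6.771)²/(4 × 0.0867 × 243) = 0.5440; exp(−0.5440) = 0.5804.
C = 0.03261 × 0.5804 = 0.0189 kg/m³.

0.0189 kg/m³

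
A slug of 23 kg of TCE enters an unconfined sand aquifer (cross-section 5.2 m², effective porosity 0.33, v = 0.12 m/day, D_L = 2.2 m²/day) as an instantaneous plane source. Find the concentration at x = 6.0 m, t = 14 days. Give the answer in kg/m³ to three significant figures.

0.586 kg/m³

For an instantaneous plane source, C(x,t) = M/(n_e·A·√(4πDt)) · exp(−(x−vt)²/(4Dt)), with n_e·A the pore (flow) area.
Plume center vt = 0.12 × 14 = 1.68 m, so the well at 6.0 m is 4.32 m downgradient of the peak.
√(4πDt) = 19.67 m, giving peak height M/(n_e·A·√(4πDt)) = 23/(0.33 × 5.2 × 19.67) = 0.6814 kg/m³.
(x−vt)²/(4Dt) = (4.32)²/(4 × 2.2 × 14) = 0.1515; exp(−0.1515) = 0.8594.
C = 0.6814 × 0.8594 = 0.586 kg/m³.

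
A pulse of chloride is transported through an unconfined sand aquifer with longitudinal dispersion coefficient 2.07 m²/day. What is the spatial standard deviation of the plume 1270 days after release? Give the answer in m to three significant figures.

Dispersive spreading gives a Gaussian with σ² = 2Dt; advection only shifts the center.
σ = √(2 × 2.07 × 1270) = 72.5 m.

72.5 m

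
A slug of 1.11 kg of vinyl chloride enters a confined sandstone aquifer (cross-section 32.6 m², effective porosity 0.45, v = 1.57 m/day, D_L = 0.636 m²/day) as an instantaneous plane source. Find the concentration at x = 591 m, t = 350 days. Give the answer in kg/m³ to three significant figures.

0.000207 kg/m³

For an instantaneous plane source, C(x,t) = M/(n_e·A·√(4πDt)) · exp(−(x−vt)²/(4Dt)), with n_e·A the pore (flow) area.
Plume center vt = 1.57 × 350 = 549.5 m, so the well at 591 m is 41.5 m downgradient of the peak.
√(4πDt) = 52.89 m, giving peak height M/(n_e·A·√(4πDt)) = 1.11/(0.45 × 32.6 × 52.89) = 0.001431 kg/m³.
(x−vt)²/(4Dt) = (41.5)²/(4 × 0.636 × 350) = 1.934; exp(−1.934) = 0.1446.
C = 0.001431 × 0.1446 = 0.000207 kg/m³.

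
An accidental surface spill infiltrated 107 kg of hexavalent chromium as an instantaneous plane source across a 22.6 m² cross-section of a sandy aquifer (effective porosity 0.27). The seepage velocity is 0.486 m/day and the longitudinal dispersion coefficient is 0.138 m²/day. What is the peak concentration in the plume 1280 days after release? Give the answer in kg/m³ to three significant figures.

The peak of an instantaneous 1D plume sits at x = vt; there the Gaussian factor is 1 and C_max = M/(n_e·A·√(4πDt)), where n_e·A is the pore area the mass is dissolved in.
√(4πDt) = √(4π × 0.138 × 1280) = 47.11 m, so C_max = 107/(0.27 × 22.6 × 47.11) = 0.372 kg/m³.

0.372 kg/m³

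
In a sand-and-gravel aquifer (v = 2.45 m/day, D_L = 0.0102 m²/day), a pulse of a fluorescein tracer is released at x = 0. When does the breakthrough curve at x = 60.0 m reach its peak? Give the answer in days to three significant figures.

24.5 days

For the 1D instantaneous-source solution, setting ∂C/∂t = 0 at fixed x gives v²t² + 2Dt − x² = 0, so t = (√(D² + v²x²) − D)/v².
√(D² + v²x²) = √(0.0102² + 2.45² × 60.0²) = 147.0; v² = 6.0025.
t = (147.0 − 0.0102)/6.0025 = 24.5 days (vs. the pure-advection estimate x/v = 24.5 d).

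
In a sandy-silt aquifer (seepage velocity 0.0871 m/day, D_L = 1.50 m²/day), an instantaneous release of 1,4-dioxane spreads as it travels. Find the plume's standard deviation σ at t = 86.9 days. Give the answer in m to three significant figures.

16.1 m

Dispersive spreading gives a Gaussian with σ² = 2Dt; advection only shifts the center.
σ = √(2 × 1.50 × 86.9) = 16.1 m.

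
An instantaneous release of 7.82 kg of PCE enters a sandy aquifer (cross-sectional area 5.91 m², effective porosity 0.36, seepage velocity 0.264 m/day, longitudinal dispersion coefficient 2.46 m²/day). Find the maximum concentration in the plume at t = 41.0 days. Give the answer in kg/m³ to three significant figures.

0.103 kg/m³

The peak of an instantaneous 1D plume sits at x = vt; there the Gaussian factor is 1 and C_max = M/(n_e·A·√(4πDt)), where n_e·A is the pore area the mass is dissolved in.
√(4πDt) = √(4π × 2.46 × 41.0) = 35.60 m, so C_max = 7.82/(0.36 × 5.91 × 35.60) = 0.103 kg/m³.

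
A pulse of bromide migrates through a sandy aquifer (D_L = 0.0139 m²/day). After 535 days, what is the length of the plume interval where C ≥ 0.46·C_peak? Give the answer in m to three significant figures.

The plume is Gaussian with σ = √(2Dt) = √(2 × 0.0139 × 535) = 3.857 m.
C/C_peak = exp(−Δx²/(2σ²)) = 0.46 ⇒ Δx = σ·√(−2 ln 0.46) = 3.857 × 1.246 = 4.806 m.
Width = 2Δx = 9.61 m.

9.61 m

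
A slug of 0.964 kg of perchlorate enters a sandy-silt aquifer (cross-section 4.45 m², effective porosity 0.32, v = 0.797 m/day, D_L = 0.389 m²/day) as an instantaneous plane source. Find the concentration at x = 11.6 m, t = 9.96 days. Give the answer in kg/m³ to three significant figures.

For an instantaneous plane source, C(x,t) = M/(n_e·A·√(4πDt)) · exp(−(x−vt)²/(4Dt)), with n_e·A the pore (flow) area.
Plume center vt = 0.797 × 9.96 = 7.93812 m, so the well at 11.6 m is 3.66188 m downgradient of the peak.
√(4πDt) = 6.978 m, giving peak height M/(n_e·A·√(4πDt)) = 0.964/(0.32 × 4.45 × 6.978) = 0.09701 kg/m³.
(x−vt)²/(4Dt) = (3.66188)²/(4 × 0.389 × 9.96) = 0.8652; exp(−0.8652) = 0.4210.
C = 0.09701 × 0.4210 = 0.0408 kg/m³.

0.0408 kg/m³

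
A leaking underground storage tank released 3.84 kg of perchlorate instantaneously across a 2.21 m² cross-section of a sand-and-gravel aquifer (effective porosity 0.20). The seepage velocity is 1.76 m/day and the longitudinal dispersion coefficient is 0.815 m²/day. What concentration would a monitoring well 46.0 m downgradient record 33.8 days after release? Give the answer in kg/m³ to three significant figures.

0.0896 kg/m³

For an instantaneous plane source, C(x,t) = M/(n_e·A·√(4πDt)) · exp(−(x−vt)²/(4Dt)), with n_e·A the pore (flow) area.
Plume center vt = 1.76 × 33.8 = 59.488 m, so the well at 46.0 m is 13.488 m upgradient of the peak.
√(4πDt) = 18.61 m, giving peak height M/(n_e·A·√(4πDt)) = 3.84/(0.20 × 2.21 × 18.61) = 0.4668 kg/m³.
(x−vt)²/(4Dt) = (-13.488)²/(4 × 0.815 × 33.8) = 1.651; exp(−1.651) = 0.1919.
C = 0.4668 × 0.1919 = 0.0896 kg/m³.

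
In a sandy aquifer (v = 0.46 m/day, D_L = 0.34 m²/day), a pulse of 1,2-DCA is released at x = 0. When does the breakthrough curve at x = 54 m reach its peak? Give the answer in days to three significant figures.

116 days

For the 1D instantaneous-source solution, setting ∂C/∂t = 0 at fixed x gives v²t² + 2Dt − x² = 0, so t = (√(D² + v²x²) − D)/v².
√(D² + v²x²) = √(0.34² + 0.46² × 54²) = 24.84; v² = 0.2116.
t = (24.84 − 0.34)/0.2116 = 116 days (vs. the pure-advection estimate x/v = 117 d).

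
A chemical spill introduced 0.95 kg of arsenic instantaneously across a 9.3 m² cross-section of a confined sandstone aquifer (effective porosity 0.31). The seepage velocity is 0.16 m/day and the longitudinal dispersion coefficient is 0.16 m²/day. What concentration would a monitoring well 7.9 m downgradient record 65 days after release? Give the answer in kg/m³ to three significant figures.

For an instantaneous plane source, C(x,t) = M/(n_e·A·√(4πDt)) · exp(−(x−vt)²/(4Dt)), with n_e·A the pore (flow) area.
Plume center vt = 0.16 × 65 = 10.4 m, so the well at 7.9 m is 2.5 m upgradient of the peak.
√(4πDt) = 11.43 m, giving peak height M/(n_e·A·√(4πDt)) = 0.95/(0.31 × 9.3 × 11.43) = 0.02883 kg/m³.
(x−vt)²/(4Dt) = (-2.5)²/(4 × 0.16 × 65) = 0.1502; exp(−0.1502) = 0.8605.
C = 0.02883 × 0.8605 = 0.0248 kg/m³.

0.0248 kg/m³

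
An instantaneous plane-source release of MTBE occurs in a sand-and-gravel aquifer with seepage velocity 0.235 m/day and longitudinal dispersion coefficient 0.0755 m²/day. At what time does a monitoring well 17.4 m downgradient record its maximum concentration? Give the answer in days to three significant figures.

For the 1D instantaneous-source solution, setting ∂C/∂t = 0 at fixed x gives v²t² + 2Dt − x² = 0, so t = (√(D² + v²x²) − D)/v².
√(D² + v²x²) = √(0.0755² + 0.235² × 17.4²) = 4.090; v² = 0.055225.
t = (4.090 − 0.0755)/0.055225 = 72.7 days (vs. the pure-advection estimate x/v = 74.0 d).

72.7 days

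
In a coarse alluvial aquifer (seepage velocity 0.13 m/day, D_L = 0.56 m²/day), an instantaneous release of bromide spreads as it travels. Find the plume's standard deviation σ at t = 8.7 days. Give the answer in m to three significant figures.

Dispersive spreading gives a Gaussian with σ² = 2Dt; advection only shifts the center.
σ = √(2 × 0.56 × 8.7) = 3.12 m.

3.12 m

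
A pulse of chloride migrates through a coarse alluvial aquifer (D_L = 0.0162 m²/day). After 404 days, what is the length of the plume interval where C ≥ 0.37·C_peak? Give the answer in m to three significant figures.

The plume is Gaussian with σ = √(2Dt) = √(2 × 0.0162 × 404) = 3.618 m.
C/C_peak = exp(−Δx²/(2σ²)) = 0.37 ⇒ Δx = σ·√(−2 ln 0.37) = 3.618 × 1.410 = 5.101 m.
Width = 2Δx = 10.2 m.

10.2 m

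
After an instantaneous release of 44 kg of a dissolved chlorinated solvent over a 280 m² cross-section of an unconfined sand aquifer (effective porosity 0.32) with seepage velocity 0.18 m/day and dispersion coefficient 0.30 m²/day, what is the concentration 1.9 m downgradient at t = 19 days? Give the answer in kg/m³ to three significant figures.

0.0524 kg/m³

For an instantaneous plane source, C(x,t) = M/(n_e·A·√(4πDt)) · exp(−(x−vt)²/(4Dt)), with n_e·A the pore (flow) area.
Plume center vt = 0.18 × 19 = 3.42 m, so the well at 1.9 m is 1.52 m upgradient of the peak.
√(4πDt) = 8.463 m, giving peak height M/(n_e·A·√(4πDt)) = 44/(0.32 × 280 × 8.463) = 0.05803 kg/m³.
(x−vt)²/(4Dt) = (-1.52)²/(4 × 0.30 × 19) = 0.1013; exp(−0.1013) = 0.9037.
C = 0.05803 × 0.9037 = 0.0524 kg/m³.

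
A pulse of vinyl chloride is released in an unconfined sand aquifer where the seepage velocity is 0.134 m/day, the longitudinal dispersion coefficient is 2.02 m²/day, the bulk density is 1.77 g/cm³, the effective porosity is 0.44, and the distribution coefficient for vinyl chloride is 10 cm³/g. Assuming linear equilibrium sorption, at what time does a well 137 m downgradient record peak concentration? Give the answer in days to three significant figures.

Retardation factor R = 1 + ρ_b·K_d/n = 1 + 1.77 × 10/0.44 = 41.23.
Sorption retards both mechanisms: v_R = v/R = 0.003250 m/day, D_R = D/R = 0.04899 m²/day.
Peak time from v_R²t² + 2D_R t − x² = 0: t = (√(D_R² + v_R²x²) − D_R)/v_R².
√(D_R² + v_R²x²) = √(0.04899² + 0.003250² × 137²) = 0.4479; v_R² = 1.056e-05.
t = (0.4479 − 0.04899)/1.056e-05 = 37800 days.

37800 days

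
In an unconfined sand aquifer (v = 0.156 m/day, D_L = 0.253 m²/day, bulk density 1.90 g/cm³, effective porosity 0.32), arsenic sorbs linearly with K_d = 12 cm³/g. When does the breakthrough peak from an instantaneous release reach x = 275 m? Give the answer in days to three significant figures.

127000 days

Retardation factor R = 1 + ρ_b·K_d/n = 1 + 1.90 × 12/0.32 = 72.25.
Sorption retards both mechanisms: v_R = v/R = 0.002159 m/day, D_R = D/R = 0.003502 m²/day.
Peak time from v_R²t² + 2D_R t − x² = 0: t = (√(D_R² + v_R²x²) − D_R)/v_R².
√(D_R² + v_R²x²) = √(0.003502² + 0.002159² × 275²) = 0.5937; v_R² = 4.661e-06.
t = (0.5937 − 0.003502)/4.661e-06 = 127000 days.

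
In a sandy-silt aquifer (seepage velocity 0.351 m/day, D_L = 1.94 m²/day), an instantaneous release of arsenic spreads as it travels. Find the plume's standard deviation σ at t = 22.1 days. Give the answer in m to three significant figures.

9.26 m

Dispersive spreading gives a Gaussian with σ² = 2Dt; advection only shifts the center.
σ = √(2 × 1.94 × 22.1) = 9.26 m.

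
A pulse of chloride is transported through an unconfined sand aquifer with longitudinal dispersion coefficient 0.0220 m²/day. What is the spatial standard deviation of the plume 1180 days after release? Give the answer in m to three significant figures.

Dispersive spreading gives a Gaussian with σ² = 2Dt; advection only shifts the center.
σ = √(2 × 0.0220 × 1180) = 7.21 m.

7.21 m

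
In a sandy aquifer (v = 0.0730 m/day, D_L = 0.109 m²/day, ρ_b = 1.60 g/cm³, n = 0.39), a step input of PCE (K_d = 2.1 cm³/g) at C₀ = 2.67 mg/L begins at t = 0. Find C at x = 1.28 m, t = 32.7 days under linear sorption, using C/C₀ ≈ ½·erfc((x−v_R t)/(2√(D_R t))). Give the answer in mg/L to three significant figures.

Retardation factor R = 1 + ρ_b·K_d/n = 1 + 1.60 × 2.1/0.39 = 9.615.
Sorption retards both mechanisms: v_R = v/R = 0.007592 m/day, D_R = D/R = 0.01134 m²/day.
v_R·t = 0.007592 × 32.7 = 0.2482584 m; 2√(D_R t) = 1.218 m; argument = (1.28 − 0.2482584)/1.218 = 0.8471.
C = C₀ × ½·erfc(0.8471) = 2.67 × 0.1155 = 0.308 mg/L.

0.308 mg/L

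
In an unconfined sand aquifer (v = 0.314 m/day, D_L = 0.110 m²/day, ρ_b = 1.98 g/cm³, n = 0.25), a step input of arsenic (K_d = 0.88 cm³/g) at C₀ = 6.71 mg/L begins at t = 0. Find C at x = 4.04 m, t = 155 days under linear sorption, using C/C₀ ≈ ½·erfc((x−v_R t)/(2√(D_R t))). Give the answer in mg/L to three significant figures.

5.64 mg/L

Retardation factor R = 1 + ρ_b·K_d/n = 1 + 1.98 × 0.88/0.25 = 7.970.
Sorption retards both mechanisms: v_R = v/R = 0.03940 m/day, D_R = D/R = 0.01380 m²/day.
v_R·t = 0.03940 × 155 = 6.107 m; 2√(D_R t) = 2.925 m; argument = (4.04 − 6.107)/2.925 = -0.7067.
C = C₀ × ½·erfc(-0.7067) = 6.71 × 0.8412 = 5.64 mg/L.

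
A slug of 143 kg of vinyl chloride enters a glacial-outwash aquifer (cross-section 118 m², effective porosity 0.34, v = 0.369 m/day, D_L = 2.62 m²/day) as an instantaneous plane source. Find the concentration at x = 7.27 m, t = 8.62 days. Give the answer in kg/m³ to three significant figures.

For an instantaneous plane source, C(x,t) = M/(n_e·A·√(4πDt)) · exp(−(x−vt)²/(4Dt)), with n_e·A the pore (flow) area.
Plume center vt = 0.369 × 8.62 = 3.18078 m, so the well at 7.27 m is 4.08922 m downgradient of the peak.
√(4πDt) = 16.85 m, giving peak height M/(n_e·A·√(4πDt)) = 143/(0.34 × 118 × 16.85) = 0.2115 kg/m³.
(x−vt)²/(4Dt) = (4.08922)²/(4 × 2.62 × 8.62) = 0.1851; exp(−0.1851) = 0.8310.
C = 0.2115 × 0.8310 = 0.176 kg/m³.

0.176 kg/m³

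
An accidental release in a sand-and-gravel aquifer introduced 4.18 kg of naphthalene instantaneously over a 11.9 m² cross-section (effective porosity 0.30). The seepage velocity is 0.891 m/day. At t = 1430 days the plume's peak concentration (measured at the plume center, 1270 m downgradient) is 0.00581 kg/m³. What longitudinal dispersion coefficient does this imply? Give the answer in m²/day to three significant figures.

At the plume center C_max = M/(n_e·A·√(4πDt)), so D = M²/(4πt·(n_e·A·C_max)²).
n_e·A·C_max = 0.30 × 11.9 × 0.00581 = 0.02074 kg/m.
D = 4.18²/(4π × 1430 × 0.02074²) = 2.26 m²/day.

2.26 m²/day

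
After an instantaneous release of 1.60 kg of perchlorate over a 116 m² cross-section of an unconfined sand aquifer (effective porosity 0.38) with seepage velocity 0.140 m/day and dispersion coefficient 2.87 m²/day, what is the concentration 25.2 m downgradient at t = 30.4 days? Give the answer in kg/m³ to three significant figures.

For an instantaneous plane source, C(x,t) = M/(n_e·A·√(4πDt)) · exp(−(x−vt)²/(4Dt)), with n_e·A the pore (flow) area.
Plume center vt = 0.140 × 30.4 = 4.256 m, so the well at 25.2 m is 20.944 m downgradient of the peak.
√(4πDt) = 33.11 m, giving peak height M/(n_e·A·√(4πDt)) = 1.60/(0.38 × 116 × 33.11) = 0.001096 kg/m³.
(x−vt)²/(4Dt) = (20.944)²/(4 × 2.87 × 30.4) = 1.257; exp(−1.257) = 0.2845.
C = 0.001096 × 0.2845 = 0.000312 kg/m³.

0.000312 kg/m³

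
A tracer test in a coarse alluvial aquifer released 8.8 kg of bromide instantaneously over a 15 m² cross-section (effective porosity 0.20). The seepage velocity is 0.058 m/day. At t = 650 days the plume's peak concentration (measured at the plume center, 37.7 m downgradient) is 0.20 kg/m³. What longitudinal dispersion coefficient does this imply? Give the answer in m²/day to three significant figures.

At the plume center C_max = M/(n_e·A·√(4πDt)), so D = M²/(4πt·(n_e·A·C_max)²).
n_e·A·C_max = 0.20 × 15 × 0.20 = 0.6000 kg/m.
D = 8.8²/(4π × 650 × 0.6000²) = 0.0263 m²/day.

0.0263 m²/day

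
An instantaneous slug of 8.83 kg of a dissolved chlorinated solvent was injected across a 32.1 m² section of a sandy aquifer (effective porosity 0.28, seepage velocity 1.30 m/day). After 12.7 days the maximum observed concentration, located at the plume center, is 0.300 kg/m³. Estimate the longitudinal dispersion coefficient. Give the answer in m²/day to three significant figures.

0.0672 m²/day

At the plume center C_max = M/(n_e·A·√(4πDt)), so D = M²/(4πt·(n_e·A·C_max)²).
n_e·A·C_max = 0.28 × 32.1 × 0.300 = 2.696 kg/m.
D = 8.83²/(4π × 12.7 × 2.696²) = 0.0672 m²/day.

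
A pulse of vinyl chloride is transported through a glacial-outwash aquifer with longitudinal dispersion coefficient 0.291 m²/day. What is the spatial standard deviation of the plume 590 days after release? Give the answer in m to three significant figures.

Dispersive spreading gives a Gaussian with σ² = 2Dt; advection only shifts the center.
σ = √(2 × 0.291 × 590) = 18.5 m.

18.5 m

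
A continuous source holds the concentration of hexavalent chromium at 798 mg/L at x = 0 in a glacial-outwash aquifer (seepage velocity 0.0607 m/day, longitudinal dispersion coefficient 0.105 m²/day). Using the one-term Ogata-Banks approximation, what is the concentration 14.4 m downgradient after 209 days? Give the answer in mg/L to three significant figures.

For a continuous step input, C/C₀ ≈ ½·erfc((x−vt)/(2√(Dt))).
vt = 0.0607 × 209 = 12.6863 m and 2√(Dt) = 2√(0.105 × 209) = 9.369 m.
Argument (x−vt)/(2√(Dt)) = (14.4 − 12.6863)/9.369 = 0.1829; ½·erfc(0.1829) = 0.3979.
C = 798 × 0.3979 = 318 mg/L.

318 mg/L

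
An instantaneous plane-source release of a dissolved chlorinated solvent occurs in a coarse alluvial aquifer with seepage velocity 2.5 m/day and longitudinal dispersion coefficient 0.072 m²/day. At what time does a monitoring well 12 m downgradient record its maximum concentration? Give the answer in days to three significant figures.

For the 1D instantaneous-source solution, setting ∂C/∂t = 0 at fixed x gives v²t² + 2Dt − x² = 0, so t = (√(D² + v²x²) − D)/v².
√(D² + v²x²) = √(0.072² + 2.5² × 12²) = 30.00; v² = 6.25.
t = (30.00 − 0.072)/6.25 = 4.79 days (vs. the pure-advection estimate x/v = 4.80 d).

4.79 days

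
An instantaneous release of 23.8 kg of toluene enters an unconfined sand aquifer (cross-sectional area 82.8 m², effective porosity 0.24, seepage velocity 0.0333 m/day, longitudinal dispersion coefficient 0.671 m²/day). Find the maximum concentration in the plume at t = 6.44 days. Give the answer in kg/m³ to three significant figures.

The peak of an instantaneous 1D plume sits at x = vt; there the Gaussian factor is 1 and C_max = M/(n_e·A·√(4πDt)), where n_e·A is the pore area the mass is dissolved in.
√(4πDt) = √(4π × 0.671 × 6.44) = 7.369 m, so C_max = 23.8/(0.24 × 82.8 × 7.369) = 0.163 kg/m³.

0.163 kg/m³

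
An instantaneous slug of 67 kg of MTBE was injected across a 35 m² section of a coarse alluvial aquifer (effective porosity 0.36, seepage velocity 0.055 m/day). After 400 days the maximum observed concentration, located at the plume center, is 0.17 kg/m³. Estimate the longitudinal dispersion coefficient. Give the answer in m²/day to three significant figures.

0.195 m²/day

At the plume center C_max = M/(n_e·A·√(4πDt)), so D = M²/(4πt·(n_e·A·C_max)²).
n_e·A·C_max = 0.36 × 35 × 0.17 = 2.142 kg/m.
D = 67²/(4π × 400 × 2.142²) = 0.195 m²/day.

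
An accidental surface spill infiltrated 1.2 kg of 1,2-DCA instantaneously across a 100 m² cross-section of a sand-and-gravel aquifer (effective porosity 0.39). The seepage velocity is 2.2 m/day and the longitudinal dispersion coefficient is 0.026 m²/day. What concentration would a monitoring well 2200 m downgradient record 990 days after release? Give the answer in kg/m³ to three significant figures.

For an instantaneous plane source, C(x,t) = M/(n_e·A·√(4πDt)) · exp(−(x−vt)²/(4Dt)), with n_e·A the pore (flow) area.
Plume center vt = 2.2 × 990 = 2178 m, so the well at 2200 m is 22 m downgradient of the peak.
√(4πDt) = 17.98 m, giving peak height M/(n_e·A·√(4πDt)) = 1.2/(0.39 × 100 × 17.98) = 0.001711 kg/m³.
(x−vt)²/(4Dt) = (22)²/(4 × 0.026 × 990) = 4.701; exp(−4.701) = 0.009086.
C = 0.001711 × 0.009086 = 1.55e-05 kg/m³.

1.55e-05 kg/m³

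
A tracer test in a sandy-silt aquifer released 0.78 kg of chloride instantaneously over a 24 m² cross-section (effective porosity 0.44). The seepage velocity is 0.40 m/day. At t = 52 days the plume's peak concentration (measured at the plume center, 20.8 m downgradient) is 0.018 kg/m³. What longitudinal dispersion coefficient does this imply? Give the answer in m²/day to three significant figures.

0.0258 m²/day

At the plume center C_max = M/(n_e·A·√(4πDt)), so D = M²/(4πt·(n_e·A·C_max)²).
n_e·A·C_max = 0.44 × 24 × 0.018 = 0.1901 kg/m.
D = 0.78²/(4π × 52 × 0.1901²) = 0.0258 m²/day.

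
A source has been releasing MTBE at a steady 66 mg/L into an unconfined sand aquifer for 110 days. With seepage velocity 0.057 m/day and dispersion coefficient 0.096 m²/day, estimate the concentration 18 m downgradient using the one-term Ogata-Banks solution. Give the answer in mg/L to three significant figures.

For a continuous step input, C/C₀ ≈ ½·erfc((x−vt)/(2√(Dt))).
vt = 0.057 × 110 = 6.27 m and 2√(Dt) = 2√(0.096 × 110) = 6.499 m.
Argument (x−vt)/(2√(Dt)) = (18 − 6.27)/6.499 = 1.805; ½·erfc(1.805) = 0.005345.
C = 66 × 0.005345 = 0.353 mg/L.

0.353 mg/L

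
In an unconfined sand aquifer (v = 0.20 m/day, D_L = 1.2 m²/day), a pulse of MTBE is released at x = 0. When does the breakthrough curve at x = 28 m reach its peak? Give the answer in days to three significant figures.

113 days

For the 1D instantaneous-source solution, setting ∂C/∂t = 0 at fixed x gives v²t² + 2Dt − x² = 0, so t = (√(D² + v²x²) − D)/v².
√(D² + v²x²) = √(1.2² + 0.20² × 28²) = 5.727; v² = 0.04.
t = (5.727 − 1.2)/0.04 = 113 days (vs. the pure-advection estimate x/v = 140 d).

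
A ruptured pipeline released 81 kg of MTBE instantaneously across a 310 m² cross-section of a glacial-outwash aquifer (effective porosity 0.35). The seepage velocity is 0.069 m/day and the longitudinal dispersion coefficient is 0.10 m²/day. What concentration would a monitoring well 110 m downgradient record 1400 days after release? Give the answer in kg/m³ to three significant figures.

For an instantaneous plane source, C(x,t) = M/(n_e·A·√(4πDt)) · exp(−(x−vt)²/(4Dt)), with n_e·A the pore (flow) area.
Plume center vt = 0.069 × 1400 = 96.6 m, so the well at 110 m is 13.4 m downgradient of the peak.
√(4πDt) = 41.94 m, giving peak height M/(n_e·A·√(4πDt)) = 81/(0.35 × 310 × 41.94) = 0.01780 kg/m³.
(x−vt)²/(4Dt) = (13.4)²/(4 × 0.10 × 1400) = 0.3206; exp(−0.3206) = 0.7257.
C = 0.01780 × 0.7257 = 0.0129 kg/m³.

0.0129 kg/m³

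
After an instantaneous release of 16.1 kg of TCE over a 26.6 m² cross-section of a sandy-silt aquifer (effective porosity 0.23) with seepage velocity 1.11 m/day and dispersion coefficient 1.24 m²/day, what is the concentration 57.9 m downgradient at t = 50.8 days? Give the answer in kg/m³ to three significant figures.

0.0927 kg/m³

For an instantaneous plane source, C(x,t) = M/(n_e·A·√(4πDt)) · exp(−(x−vt)²/(4Dt)), with n_e·A the pore (flow) area.
Plume center vt = 1.11 × 50.8 = 56.388 m, so the well at 57.9 m is 1.512 m downgradient of the peak.
√(4πDt) = 28.14 m, giving peak height M/(n_e·A·√(4πDt)) = 16.1/(0.23 × 26.6 × 28.14) = 0.09352 kg/m³.
(x−vt)²/(4Dt) = (1.512)²/(4 × 1.24 × 50.8) = 0.009073; exp(−0.009073) = 0.9910.
C = 0.09352 × 0.9910 = 0.0927 kg/m³.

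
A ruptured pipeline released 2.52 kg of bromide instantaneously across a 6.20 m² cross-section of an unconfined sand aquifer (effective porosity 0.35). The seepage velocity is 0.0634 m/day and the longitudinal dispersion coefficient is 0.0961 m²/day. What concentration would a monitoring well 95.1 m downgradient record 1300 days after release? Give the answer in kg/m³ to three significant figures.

For an instantaneous plane source, C(x,t) = M/(n_e·A·√(4πDt)) · exp(−(x−vt)²/(4Dt)), with n_e·A the pore (flow) area.
Plume center vt = 0.0634 × 1300 = 82.42 m, so the well at 95.1 m is 12.68 m downgradient of the peak.
√(4πDt) = 39.62 m, giving peak height M/(n_e·A·√(4πDt)) = 2.52/(0.35 × 6.20 × 39.62) = 0.02931 kg/m³.
(x−vt)²/(4Dt) = (12.68)²/(4 × 0.0961 × 1300) = 0.3217; exp(−0.3217) = 0.7249.
C = 0.02931 × 0.7249 = 0.0212 kg/m³.

0.0212 kg/m³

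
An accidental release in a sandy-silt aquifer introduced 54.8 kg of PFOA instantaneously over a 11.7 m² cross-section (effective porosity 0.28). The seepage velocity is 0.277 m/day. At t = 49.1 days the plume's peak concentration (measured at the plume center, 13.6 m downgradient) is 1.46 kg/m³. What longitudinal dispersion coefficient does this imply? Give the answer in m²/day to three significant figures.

0.213 m²/day

At the plume center C_max = M/(n_e·A·√(4πDt)), so D = M²/(4πt·(n_e·A·C_max)²).
n_e·A·C_max = 0.28 × 11.7 × 1.46 = 4.783 kg/m.
D = 54.8²/(4π × 49.1 × 4.783²) = 0.213 m²/day.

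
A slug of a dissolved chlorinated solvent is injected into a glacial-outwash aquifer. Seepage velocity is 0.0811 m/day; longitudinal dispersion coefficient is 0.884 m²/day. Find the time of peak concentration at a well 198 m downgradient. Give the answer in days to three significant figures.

For the 1D instantaneous-source solution, setting ∂C/∂t = 0 at fixed x gives v²t² + 2Dt − x² = 0, so t = (√(D² + v²x²) − D)/v².
√(D² + v²x²) = √(0.884² + 0.0811² × 198²) = 16.08; v² = 0.00657721.
t = (16.08 − 0.884)/0.00657721 = 2310 days (vs. the pure-advection estimate x/v = 2440 d).

2310 days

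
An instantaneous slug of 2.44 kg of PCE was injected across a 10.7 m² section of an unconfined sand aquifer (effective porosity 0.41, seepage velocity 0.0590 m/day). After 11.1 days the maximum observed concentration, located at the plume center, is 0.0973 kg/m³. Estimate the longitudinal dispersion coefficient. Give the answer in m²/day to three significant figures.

0.234 m²/day

At the plume center C_max = M/(n_e·A·√(4πDt)), so D = M²/(4πt·(n_e·A·C_max)²).
n_e·A·C_max = 0.41 × 10.7 × 0.0973 = 0.4269 kg/m.
D = 2.44²/(4π × 11.1 × 0.4269²) = 0.234 m²/day.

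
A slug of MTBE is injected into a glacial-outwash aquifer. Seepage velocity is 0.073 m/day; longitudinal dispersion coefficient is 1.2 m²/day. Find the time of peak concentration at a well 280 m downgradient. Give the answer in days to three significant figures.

3620 days

For the 1D instantaneous-source solution, setting ∂C/∂t = 0 at fixed x gives v²t² + 2Dt − x² = 0, so t = (√(D² + v²x²) − D)/v².
√(D² + v²x²) = √(1.2² + 0.073² × 280²) = 20.48; v² = 0.005329.
t = (20.48 − 1.2)/0.005329 = 3620 days (vs. the pure-advection estimate x/v = 3840 d).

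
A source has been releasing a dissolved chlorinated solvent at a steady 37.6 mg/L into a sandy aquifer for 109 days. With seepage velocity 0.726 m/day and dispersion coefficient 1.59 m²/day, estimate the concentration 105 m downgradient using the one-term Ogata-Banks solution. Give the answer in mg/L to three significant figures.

For a continuous step input, C/C₀ ≈ ½·erfc((x−vt)/(2√(Dt))).
vt = 0.726 × 109 = 79.134 m and 2√(Dt) = 2√(1.59 × 109) = 26.33 m.
Argument (x−vt)/(2√(Dt)) = (105 − 79.134)/26.33 = 0.9824; ½·erfc(0.9824) = 0.08237.
C = 37.6 × 0.08237 = 3.10 mg/L.

3.10 mg/L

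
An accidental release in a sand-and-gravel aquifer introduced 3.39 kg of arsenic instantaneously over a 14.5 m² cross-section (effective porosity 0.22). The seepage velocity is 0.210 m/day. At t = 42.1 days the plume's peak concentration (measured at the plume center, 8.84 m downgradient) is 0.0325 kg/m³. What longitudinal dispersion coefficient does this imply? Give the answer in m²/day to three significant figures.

2.02 m²/day

At the plume center C_max = M/(n_e·A·√(4πDt)), so D = M²/(4πt·(n_e·A·C_max)²).
n_e·A·C_max = 0.22 × 14.5 × 0.0325 = 0.1037 kg/m.
D = 3.39²/(4π × 42.1 × 0.1037²) = 2.02 m²/day.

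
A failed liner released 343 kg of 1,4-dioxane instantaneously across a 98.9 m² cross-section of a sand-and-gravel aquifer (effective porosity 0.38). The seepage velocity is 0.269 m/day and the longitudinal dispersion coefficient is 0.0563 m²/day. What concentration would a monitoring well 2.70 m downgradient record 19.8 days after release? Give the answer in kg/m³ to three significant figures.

0.519 kg/m³

For an instantaneous plane source, C(x,t) = M/(n_e·A·√(4πDt)) · exp(−(x−vt)²/(4Dt)), with n_e·A the pore (flow) area.
Plume center vt = 0.269 × 19.8 = 5.3262 m, so the well at 2.70 m is 2.6262 m upgradient of the peak.
√(4πDt) = 3.743 m, giving peak height M/(n_e·A·√(4πDt)) = 343/(0.38 × 98.9 × 3.743) = 2.438 kg/m³.
(x−vt)²/(4Dt) = (-2.6262)²/(4 × 0.0563 × 19.8) = 1.547; exp(−1.547) = 0.2129.
C = 2.438 × 0.2129 = 0.519 kg/m³.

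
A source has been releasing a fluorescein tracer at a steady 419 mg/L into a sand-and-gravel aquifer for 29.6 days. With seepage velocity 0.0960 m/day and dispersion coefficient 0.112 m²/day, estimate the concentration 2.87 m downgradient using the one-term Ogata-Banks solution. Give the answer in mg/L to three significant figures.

For a continuous step input, C/C₀ ≈ ½·erfc((x−vt)/(2√(Dt))).
vt = 0.0960 × 29.6 = 2.8416 m and 2√(Dt) = 2√(0.112 × 29.6) = 3.642 m.
Argument (x−vt)/(2√(Dt)) = (2.87 − 2.8416)/3.642 = 0.007798; ½·erfc(0.007798) = 0.4956.
C = 419 × 0.4956 = 208 mg/L.

208 mg/L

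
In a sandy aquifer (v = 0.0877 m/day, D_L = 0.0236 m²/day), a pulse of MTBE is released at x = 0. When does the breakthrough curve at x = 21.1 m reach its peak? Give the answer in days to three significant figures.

For the 1D instantaneous-source solution, setting ∂C/∂t = 0 at fixed x gives v²t² + 2Dt − x² = 0, so t = (√(D² + v²x²) − D)/v².
√(D² + v²x²) = √(0.0236² + 0.0877² × 21.1²) = 1.851; v² = 0.00769129.
t = (1.851 − 0.0236)/0.00769129 = 238 days (vs. the pure-advection estimate x/v = 241 d).

238 days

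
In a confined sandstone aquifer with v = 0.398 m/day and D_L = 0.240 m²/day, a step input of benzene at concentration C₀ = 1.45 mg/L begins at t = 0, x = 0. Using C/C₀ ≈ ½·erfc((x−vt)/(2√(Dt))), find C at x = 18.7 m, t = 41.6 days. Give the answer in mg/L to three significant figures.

For a continuous step input, C/C₀ ≈ ½·erfc((x−vt)/(2√(Dt))).
vt = 0.398 × 41.6 = 16.5568 m and 2√(Dt) = 2√(0.240 × 41.6) = 6.319 m.
Argument (x−vt)/(2√(Dt)) = (18.7 − 16.5568)/6.319 = 0.3392; ½·erfc(0.3392) = 0.3157.
C = 1.45 × 0.3157 = 0.458 mg/L.

0.458 mg/L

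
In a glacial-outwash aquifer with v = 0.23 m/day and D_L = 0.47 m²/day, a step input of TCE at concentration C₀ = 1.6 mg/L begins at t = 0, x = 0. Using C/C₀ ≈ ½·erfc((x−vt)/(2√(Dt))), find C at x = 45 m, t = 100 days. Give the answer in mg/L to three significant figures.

0.0186 mg/L

For a continuous step input, C/C₀ ≈ ½·erfc((x−vt)/(2√(Dt))).
vt = 0.23 × 100 = 23 m and 2√(Dt) = 2√(0.47 × 100) = 13.71 m.
Argument (x−vt)/(2√(Dt)) = (45 − 23)/13.71 = 1.605; ½·erfc(1.605) = 0.01161.
C = 1.6 × 0.01161 = 0.0186 mg/L.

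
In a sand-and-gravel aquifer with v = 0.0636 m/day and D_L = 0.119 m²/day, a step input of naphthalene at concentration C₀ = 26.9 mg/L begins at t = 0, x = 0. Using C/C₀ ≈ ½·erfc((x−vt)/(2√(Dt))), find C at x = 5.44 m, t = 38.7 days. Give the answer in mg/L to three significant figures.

For a continuous step input, C/C₀ ≈ ½·erfc((x−vt)/(2√(Dt))).
vt = 0.0636 × 38.7 = 2.46132 m and 2√(Dt) = 2√(0.119 × 38.7) = 4.292 m.
Argument (x−vt)/(2√(Dt)) = (5.44 − 2.46132)/4.292 = 0.6940; ½·erfc(0.6940) = 0.1632.
C = 26.9 × 0.1632 = 4.39 mg/L.

4.39 mg/L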